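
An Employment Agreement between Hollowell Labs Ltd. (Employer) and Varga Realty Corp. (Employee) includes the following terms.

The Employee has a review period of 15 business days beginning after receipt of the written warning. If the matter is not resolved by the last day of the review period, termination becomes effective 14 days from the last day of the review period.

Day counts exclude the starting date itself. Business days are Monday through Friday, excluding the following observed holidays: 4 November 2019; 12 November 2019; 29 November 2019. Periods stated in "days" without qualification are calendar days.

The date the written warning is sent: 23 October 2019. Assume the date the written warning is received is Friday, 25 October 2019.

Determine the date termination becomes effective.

3 December 2019

From Friday, 25 October 2019, 15 business days (Oct 28, Oct 29, Oct 30, Oct 31, …, Nov 15, Nov 18, Nov 19, skipping weekends and the listed holidays on Nov 4, Nov 12) brings us to Tuesday, 19 November 2019, which is the last day of the review period.
The date termination becomes effective: 19 November 2019 + 14 days = 3 December 2019.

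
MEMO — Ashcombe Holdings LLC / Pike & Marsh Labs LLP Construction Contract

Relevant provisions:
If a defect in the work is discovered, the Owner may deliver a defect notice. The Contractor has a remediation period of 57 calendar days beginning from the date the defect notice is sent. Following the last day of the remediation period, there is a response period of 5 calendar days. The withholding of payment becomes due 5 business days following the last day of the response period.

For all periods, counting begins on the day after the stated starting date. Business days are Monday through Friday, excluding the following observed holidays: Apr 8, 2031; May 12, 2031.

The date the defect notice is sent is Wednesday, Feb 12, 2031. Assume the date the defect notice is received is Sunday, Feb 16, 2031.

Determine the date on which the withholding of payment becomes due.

The last day of the remediation period: 57 calendar days after Feb 12, 2031 is Apr 10, 2031.
Adding 5 calendar days to Apr 10, 2031 gives Apr 15, 2031, which is the last day of the response period.
The date on which the withholding of payment becomes due: counting 5 business days from Tuesday, Apr 15, 2031 (Apr 16, Apr 17, Apr 18, Apr 21, Apr 22, skipping weekends) reaches Tuesday, Apr 22, 2031.

Apr 22, 2031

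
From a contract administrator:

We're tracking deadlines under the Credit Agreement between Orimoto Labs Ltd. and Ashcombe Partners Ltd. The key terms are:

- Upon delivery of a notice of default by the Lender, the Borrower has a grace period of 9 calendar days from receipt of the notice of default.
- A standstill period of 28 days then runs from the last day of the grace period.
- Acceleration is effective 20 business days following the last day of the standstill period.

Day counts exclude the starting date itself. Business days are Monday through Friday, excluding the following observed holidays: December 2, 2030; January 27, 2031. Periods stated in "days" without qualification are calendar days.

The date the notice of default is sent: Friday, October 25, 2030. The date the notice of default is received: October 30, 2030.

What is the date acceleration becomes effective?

The last day of the grace period: October 30, 2030 + 9 days = November 8, 2030.
Adding 28 calendar days to November 8, 2030 gives December 6, 2030, which is the last day of the standstill period.
The date acceleration becomes effective: 20 business days after Friday, December 6, 2030, skipping weekends — Dec 9, Dec 10, Dec 11, Dec 12, …, Jan 1, Jan 2, Jan 3 — lands on Friday, January 3, 2031.

January 3, 2031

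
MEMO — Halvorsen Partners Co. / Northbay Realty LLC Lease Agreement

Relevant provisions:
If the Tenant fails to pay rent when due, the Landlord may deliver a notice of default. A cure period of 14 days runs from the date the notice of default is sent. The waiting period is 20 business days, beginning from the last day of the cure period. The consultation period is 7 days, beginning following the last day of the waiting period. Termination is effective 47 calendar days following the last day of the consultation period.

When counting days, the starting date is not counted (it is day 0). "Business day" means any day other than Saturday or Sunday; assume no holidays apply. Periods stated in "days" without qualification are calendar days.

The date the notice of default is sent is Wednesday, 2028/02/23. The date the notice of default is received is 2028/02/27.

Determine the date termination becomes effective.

2028/05/29

The last day of the cure period: 2028/02/23 + 14 days = 2028/03/08.
The last day of the waiting period: 20 business days after Wednesday, 2028/03/08, skipping weekends — Mar 9, Mar 10, Mar 13, Mar 14, …, Apr 3, Apr 4, Apr 5 — lands on Wednesday, 2028/04/05.
The last day of the consultation period: 7 calendar days after 2028/04/05 is 2028/04/12.
Adding 47 calendar days to 2028/04/12 gives 2028/05/29, which is the date termination becomes effective.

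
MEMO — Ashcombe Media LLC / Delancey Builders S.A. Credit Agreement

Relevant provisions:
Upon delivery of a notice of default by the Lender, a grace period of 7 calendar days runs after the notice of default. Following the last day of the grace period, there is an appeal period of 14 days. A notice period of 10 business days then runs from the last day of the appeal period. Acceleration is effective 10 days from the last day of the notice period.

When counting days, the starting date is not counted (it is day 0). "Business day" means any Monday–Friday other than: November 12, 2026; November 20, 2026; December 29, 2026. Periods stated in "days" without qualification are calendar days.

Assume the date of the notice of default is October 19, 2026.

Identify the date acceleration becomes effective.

December 5, 2026

The last day of the grace period: 7 calendar days after October 19, 2026 is October 26, 2026.
Adding 14 calendar days to October 26, 2026 gives November 9, 2026, which is the last day of the appeal period.
From Monday, November 9, 2026, 10 business days (Nov 10, Nov 11, Nov 13, Nov 16, Nov 17, Nov 18, Nov 19, Nov 23, Nov 24, Nov 25, skipping weekends and the listed holidays on Nov 12, Nov 20) brings us to Wednesday, November 25, 2026, which is the last day of the notice period.
The date acceleration becomes effective: November 25, 2026 + 10 days = December 5, 2026.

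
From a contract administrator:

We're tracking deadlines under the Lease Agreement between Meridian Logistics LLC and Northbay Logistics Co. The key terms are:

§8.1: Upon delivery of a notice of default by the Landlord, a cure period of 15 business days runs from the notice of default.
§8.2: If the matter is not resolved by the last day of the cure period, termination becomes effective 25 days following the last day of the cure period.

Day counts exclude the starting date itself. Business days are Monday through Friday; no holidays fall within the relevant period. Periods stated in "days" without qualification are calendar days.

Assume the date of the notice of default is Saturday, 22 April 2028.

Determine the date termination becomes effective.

6 June 2028

From Saturday, 22 April 2028, 15 business days (Apr 24, Apr 25, Apr 26, Apr 27, …, May 10, May 11, May 12, skipping weekends) brings us to Friday, 12 May 2028, which is the last day of the cure period.
The date termination becomes effective: 12 May 2028 + 25 days = 6 June 2028.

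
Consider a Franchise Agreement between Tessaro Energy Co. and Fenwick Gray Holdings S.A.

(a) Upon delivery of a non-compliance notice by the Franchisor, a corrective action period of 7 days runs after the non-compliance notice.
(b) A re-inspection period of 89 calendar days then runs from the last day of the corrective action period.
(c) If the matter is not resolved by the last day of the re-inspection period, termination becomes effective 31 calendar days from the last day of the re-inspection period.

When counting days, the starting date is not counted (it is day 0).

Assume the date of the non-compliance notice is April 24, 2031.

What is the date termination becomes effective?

August 29, 2031

Adding 7 calendar days to April 24, 2031 gives May 1, 2031, which is the last day of the corrective action period.
The last day of the re-inspection period: 89 calendar days after May 1, 2031 is July 29, 2031.
Adding 31 calendar days to July 29, 2031 gives August 29, 2031, which is the date termination becomes effective.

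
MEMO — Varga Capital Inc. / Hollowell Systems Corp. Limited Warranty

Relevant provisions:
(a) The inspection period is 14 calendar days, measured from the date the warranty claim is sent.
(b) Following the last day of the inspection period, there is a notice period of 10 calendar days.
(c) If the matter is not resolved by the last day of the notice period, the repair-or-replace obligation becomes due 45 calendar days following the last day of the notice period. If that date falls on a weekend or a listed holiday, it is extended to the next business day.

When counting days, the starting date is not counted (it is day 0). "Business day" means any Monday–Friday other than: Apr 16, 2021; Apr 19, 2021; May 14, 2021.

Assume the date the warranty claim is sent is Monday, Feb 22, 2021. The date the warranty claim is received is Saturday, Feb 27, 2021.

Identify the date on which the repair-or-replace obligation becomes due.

May 3, 2021

The last day of the inspection period: 14 calendar days after Feb 22, 2021 is Mar 8, 2021.
Adding 10 calendar days to Mar 8, 2021 gives Mar 18, 2021, which is the last day of the notice period.
The date on which the repair-or-replace obligation becomes due: Mar 18, 2021 + 45 days = May 2, 2021. That falls on a Sunday, so it rolls to the next business day, Monday, May 3, 2021.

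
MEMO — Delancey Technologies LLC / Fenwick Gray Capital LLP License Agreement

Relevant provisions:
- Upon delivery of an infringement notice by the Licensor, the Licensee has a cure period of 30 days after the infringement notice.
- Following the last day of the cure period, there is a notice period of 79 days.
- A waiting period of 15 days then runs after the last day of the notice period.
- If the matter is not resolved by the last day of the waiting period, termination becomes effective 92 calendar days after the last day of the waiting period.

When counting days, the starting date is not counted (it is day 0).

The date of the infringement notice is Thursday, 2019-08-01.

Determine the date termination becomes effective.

2020-03-04

The last day of the cure period: 30 calendar days after 2019-08-01 is 2019-08-31.
Adding 79 calendar days to 2019-08-31 gives 2019-11-18, which is the last day of the notice period.
The last day of the waiting period: 2019-11-18 + 15 days = 2019-12-03.
Adding 92 calendar days to 2019-12-03 gives 2020-03-04, which is the date termination becomes effective.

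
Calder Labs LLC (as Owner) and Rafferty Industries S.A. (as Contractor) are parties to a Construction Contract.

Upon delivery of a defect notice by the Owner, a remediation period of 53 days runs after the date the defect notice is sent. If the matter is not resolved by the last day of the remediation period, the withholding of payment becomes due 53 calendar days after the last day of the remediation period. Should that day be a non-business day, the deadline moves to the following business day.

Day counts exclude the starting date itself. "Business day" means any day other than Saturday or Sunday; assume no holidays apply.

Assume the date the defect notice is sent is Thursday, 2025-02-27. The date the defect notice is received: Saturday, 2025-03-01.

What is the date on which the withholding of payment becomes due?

2025-06-13

The last day of the remediation period: 2025-02-27 + 53 days = 2025-04-21.
The date on which the withholding of payment becomes due: 53 calendar days after 2025-04-21 is 2025-06-13. 2025-06-13 is a Friday, so no roll-forward applies.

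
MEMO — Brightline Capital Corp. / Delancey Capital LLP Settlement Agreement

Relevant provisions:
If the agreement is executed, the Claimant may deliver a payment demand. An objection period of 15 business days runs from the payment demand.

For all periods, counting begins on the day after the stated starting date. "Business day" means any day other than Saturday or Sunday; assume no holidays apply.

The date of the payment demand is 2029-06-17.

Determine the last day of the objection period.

The last day of the objection period: 15 business days after Sunday, 2029-06-17, skipping weekends — Jun 18, Jun 19, Jun 20, Jun 21, …, Jul 4, Jul 5, Jul 6 — lands on Friday, 2029-07-06.

2029-07-06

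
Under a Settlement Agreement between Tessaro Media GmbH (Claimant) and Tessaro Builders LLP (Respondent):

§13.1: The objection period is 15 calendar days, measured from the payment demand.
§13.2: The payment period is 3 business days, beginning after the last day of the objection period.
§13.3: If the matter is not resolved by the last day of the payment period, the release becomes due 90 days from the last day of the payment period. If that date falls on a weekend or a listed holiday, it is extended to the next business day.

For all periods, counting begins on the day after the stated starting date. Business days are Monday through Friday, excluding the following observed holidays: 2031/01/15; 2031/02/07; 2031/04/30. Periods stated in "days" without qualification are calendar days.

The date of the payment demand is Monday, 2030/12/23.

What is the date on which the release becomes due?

Adding 15 calendar days to 2030/12/23 gives 2031/01/07, which is the last day of the objection period.
The last day of the payment period: counting 3 business days from Tuesday, 2031/01/07 (Jan 8, Jan 9, Jan 10, skipping weekends) reaches Friday, 2031/01/10.
The date on which the release becomes due: 2031/01/10 + 90 days = 2031/04/10. 2031/04/10 is a Thursday and is not a listed holiday, so no roll-forward applies.

2031/04/10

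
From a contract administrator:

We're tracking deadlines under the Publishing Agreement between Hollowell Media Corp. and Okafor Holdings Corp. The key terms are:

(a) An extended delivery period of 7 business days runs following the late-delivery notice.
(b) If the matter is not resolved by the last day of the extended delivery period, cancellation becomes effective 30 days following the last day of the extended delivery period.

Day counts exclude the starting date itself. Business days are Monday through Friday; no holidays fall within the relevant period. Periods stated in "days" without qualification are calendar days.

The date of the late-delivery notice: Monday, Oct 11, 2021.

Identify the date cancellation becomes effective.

The last day of the extended delivery period: counting 7 business days from Monday, Oct 11, 2021 (Oct 12, Oct 13, Oct 14, Oct 15, Oct 18, Oct 19, Oct 20, skipping weekends) reaches Wednesday, Oct 20, 2021.
Adding 30 calendar days to Oct 20, 2021 gives Nov 19, 2021, which is the date cancellation becomes effective.

Nov 19, 2021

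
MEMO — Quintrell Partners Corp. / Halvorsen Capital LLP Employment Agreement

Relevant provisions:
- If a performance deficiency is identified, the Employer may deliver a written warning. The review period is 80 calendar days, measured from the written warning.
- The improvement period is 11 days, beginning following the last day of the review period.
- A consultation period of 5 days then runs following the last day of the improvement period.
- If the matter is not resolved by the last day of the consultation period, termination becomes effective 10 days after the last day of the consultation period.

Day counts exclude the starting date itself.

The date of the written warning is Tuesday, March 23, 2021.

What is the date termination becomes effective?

July 7, 2021

The last day of the review period: 80 calendar days after March 23, 2021 is June 11, 2021.
The last day of the improvement period: June 11, 2021 + 11 days = June 22, 2021.
Adding 5 calendar days to June 22, 2021 gives June 27, 2021, which is the last day of the consultation period.
The date termination becomes effective: June 27, 2021 + 10 days = July 7, 2021.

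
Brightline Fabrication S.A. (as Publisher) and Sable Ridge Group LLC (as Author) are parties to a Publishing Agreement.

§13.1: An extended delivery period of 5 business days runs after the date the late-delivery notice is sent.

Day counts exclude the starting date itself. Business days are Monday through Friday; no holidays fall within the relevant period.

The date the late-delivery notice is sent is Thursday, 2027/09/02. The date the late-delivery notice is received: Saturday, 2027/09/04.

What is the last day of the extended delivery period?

The last day of the extended delivery period: 5 business days after Thursday, 2027/09/02, skipping weekends — Sep 3, Sep 6, Sep 7, Sep 8, Sep 9 — lands on Thursday, 2027/09/09.

2027/09/09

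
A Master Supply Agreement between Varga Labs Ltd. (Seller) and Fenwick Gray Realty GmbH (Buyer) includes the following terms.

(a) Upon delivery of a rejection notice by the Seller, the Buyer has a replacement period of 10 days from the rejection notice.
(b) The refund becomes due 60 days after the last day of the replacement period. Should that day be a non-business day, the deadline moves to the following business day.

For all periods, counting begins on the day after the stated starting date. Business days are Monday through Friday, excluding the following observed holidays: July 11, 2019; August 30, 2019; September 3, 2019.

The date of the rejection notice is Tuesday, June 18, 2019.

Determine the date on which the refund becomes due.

August 27, 2019

Adding 10 calendar days to June 18, 2019 gives June 28, 2019, which is the last day of the replacement period.
The date on which the refund becomes due: 60 calendar days after June 28, 2019 is August 27, 2019. August 27, 2019 is a Tuesday and is not a listed holiday, so no roll-forward applies.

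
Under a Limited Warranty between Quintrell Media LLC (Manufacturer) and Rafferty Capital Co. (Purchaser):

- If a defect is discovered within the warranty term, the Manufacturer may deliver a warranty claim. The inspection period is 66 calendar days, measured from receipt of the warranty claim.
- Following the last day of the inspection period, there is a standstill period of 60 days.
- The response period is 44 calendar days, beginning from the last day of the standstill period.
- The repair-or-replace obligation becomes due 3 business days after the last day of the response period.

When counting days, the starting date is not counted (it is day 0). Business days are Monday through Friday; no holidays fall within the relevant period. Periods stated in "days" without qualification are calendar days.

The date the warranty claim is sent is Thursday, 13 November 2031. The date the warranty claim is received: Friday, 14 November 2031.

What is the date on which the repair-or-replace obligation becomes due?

5 May 2032

The last day of the inspection period: 14 November 2031 + 66 days = 19 January 2032.
The last day of the standstill period: 60 calendar days after 19 January 2032 is 19 March 2032.
The last day of the response period: 44 calendar days after 19 March 2032 is 2 May 2032.
The date on which the repair-or-replace obligation becomes due: counting 3 business days from Sunday, 2 May 2032 (May 3, May 4, May 5, skipping weekends) reaches Wednesday, 5 May 2032.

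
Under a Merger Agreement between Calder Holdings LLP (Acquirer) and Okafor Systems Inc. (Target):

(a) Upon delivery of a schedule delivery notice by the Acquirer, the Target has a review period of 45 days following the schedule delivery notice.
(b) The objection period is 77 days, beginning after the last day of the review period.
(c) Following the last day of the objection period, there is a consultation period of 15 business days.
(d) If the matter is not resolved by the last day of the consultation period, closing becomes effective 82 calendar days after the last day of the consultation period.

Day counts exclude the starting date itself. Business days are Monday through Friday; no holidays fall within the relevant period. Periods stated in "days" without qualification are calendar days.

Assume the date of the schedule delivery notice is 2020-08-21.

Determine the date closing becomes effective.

Adding 45 calendar days to 2020-08-21 gives 2020-10-05, which is the last day of the review period.
Adding 77 calendar days to 2020-10-05 gives 2020-12-21, which is the last day of the objection period.
The last day of the consultation period: 15 business days after Monday, 2020-12-21, skipping weekends — Dec 22, Dec 23, Dec 24, Dec 25, …, Jan 7, Jan 8, Jan 11 — lands on Monday, 2021-01-11.
The date closing becomes effective: 82 calendar days after 2021-01-11 is 2021-04-03.

2021-04-03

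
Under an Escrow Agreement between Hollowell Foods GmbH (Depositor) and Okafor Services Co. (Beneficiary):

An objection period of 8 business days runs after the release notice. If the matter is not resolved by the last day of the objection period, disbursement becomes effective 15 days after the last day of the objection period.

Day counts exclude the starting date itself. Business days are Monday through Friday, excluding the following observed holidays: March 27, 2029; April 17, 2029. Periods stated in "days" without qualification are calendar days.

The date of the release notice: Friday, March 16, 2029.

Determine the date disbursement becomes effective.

From Friday, March 16, 2029, 8 business days (Mar 19, Mar 20, Mar 21, Mar 22, Mar 23, Mar 26, Mar 28, Mar 29, skipping weekends and the listed holiday on Mar 27) brings us to Thursday, March 29, 2029, which is the last day of the objection period.
Adding 15 calendar days to March 29, 2029 gives April 13, 2029, which is the date disbursement becomes effective.

April 13, 2029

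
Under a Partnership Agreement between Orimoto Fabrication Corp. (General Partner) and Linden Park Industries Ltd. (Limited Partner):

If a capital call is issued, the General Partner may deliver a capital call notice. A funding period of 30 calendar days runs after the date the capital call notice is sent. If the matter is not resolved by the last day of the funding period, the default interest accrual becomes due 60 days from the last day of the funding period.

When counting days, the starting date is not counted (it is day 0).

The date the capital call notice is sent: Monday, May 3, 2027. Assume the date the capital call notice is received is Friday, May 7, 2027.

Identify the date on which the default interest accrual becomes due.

Aug 1, 2027

Adding 30 calendar days to May 3, 2027 gives Jun 2, 2027, which is the last day of the funding period.
Adding 60 calendar days to Jun 2, 2027 gives Aug 1, 2027, which is the date on which the default interest accrual becomes due.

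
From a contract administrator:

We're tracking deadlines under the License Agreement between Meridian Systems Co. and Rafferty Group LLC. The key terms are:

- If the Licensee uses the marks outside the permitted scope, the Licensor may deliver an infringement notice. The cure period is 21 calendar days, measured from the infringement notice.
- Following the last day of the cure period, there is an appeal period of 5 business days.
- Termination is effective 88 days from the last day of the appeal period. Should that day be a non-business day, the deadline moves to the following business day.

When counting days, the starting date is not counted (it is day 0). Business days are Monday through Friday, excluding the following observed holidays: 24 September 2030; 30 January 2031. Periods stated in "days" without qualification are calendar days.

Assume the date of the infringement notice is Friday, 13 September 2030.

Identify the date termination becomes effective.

7 January 2031

The last day of the cure period: 21 calendar days after 13 September 2030 is 4 October 2030.
From Friday, 4 October 2030, 5 business days (Oct 7, Oct 8, Oct 9, Oct 10, Oct 11, skipping weekends) brings us to Friday, 11 October 2030, which is the last day of the appeal period.
The date termination becomes effective: 88 calendar days after 11 October 2030 is 7 January 2031. 7 January 2031 is a Tuesday and is not a listed holiday, so no roll-forward applies.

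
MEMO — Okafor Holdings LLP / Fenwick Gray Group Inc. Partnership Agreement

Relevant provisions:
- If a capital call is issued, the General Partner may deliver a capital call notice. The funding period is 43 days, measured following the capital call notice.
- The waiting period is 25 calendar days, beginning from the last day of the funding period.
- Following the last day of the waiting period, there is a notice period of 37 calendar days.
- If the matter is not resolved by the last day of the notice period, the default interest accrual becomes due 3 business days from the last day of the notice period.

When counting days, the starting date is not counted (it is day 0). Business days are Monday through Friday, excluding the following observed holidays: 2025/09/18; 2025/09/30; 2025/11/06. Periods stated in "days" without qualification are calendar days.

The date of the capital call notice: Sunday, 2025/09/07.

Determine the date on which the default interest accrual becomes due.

2025/12/24

The last day of the funding period: 43 calendar days after 2025/09/07 is 2025/10/20.
Adding 25 calendar days to 2025/10/20 gives 2025/11/14, which is the last day of the waiting period.
The last day of the notice period: 2025/11/14 + 37 days = 2025/12/21.
From Sunday, 2025/12/21, 3 business days (Dec 22, Dec 23, Dec 24, skipping weekends) brings us to Wednesday, 2025/12/24, which is the date on which the default interest accrual becomes due.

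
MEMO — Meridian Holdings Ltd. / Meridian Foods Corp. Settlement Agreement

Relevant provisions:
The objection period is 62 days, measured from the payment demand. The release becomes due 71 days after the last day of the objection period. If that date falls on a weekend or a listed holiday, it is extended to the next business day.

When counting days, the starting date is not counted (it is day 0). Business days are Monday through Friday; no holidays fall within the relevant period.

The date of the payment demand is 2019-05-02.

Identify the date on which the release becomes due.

2019-09-12

The last day of the objection period: 2019-05-02 + 62 days = 2019-07-03.
The date on which the release becomes due: 71 calendar days after 2019-07-03 is 2019-09-12. 2019-09-12 is a Thursday, so no roll-forward applies.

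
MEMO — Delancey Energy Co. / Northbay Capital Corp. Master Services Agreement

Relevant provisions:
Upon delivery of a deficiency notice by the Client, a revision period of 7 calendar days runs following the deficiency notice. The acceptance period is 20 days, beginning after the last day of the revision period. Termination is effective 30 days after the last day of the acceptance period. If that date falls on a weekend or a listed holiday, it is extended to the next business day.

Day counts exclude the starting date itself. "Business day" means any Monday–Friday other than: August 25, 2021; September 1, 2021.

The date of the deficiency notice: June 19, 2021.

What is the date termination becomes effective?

The last day of the revision period: 7 calendar days after June 19, 2021 is June 26, 2021.
The last day of the acceptance period: 20 calendar days after June 26, 2021 is July 16, 2021.
The date termination becomes effective: 30 calendar days after July 16, 2021 is August 15, 2021. That falls on a Sunday, so it rolls to the next business day, Monday, August 16, 2021.

August 16, 2021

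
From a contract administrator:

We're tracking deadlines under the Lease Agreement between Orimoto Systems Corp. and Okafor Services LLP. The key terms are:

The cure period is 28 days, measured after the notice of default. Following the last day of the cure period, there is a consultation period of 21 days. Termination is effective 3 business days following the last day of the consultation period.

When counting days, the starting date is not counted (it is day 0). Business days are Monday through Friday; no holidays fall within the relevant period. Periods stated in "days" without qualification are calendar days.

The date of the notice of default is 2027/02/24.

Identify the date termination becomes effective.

The last day of the cure period: 28 calendar days after 2027/02/24 is 2027/03/24.
The last day of the consultation period: 2027/03/24 + 21 days = 2027/04/14.
From Wednesday, 2027/04/14, 3 business days (Apr 15, Apr 16, Apr 19, skipping weekends) brings us to Monday, 2027/04/19, which is the date termination becomes effective.

2027/04/19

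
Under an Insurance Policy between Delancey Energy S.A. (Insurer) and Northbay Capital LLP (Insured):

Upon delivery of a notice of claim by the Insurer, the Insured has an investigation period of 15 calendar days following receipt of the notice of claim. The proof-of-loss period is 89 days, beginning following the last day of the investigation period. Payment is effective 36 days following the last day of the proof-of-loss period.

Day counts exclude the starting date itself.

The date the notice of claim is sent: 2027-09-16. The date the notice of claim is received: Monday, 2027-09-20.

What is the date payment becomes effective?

2028-02-07

The last day of the investigation period: 15 calendar days after 2027-09-20 is 2027-10-05.
Adding 89 calendar days to 2027-10-05 gives 2028-01-02, which is the last day of the proof-of-loss period.
The date payment becomes effective: 36 calendar days after 2028-01-02 is 2028-02-07.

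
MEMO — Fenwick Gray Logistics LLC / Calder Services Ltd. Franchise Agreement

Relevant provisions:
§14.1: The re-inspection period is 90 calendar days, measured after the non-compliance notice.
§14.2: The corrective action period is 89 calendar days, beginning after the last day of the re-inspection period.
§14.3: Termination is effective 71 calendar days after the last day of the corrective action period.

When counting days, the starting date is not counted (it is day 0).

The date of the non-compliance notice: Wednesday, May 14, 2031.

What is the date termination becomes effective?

January 19, 2032

The last day of the re-inspection period: May 14, 2031 + 90 days = August 12, 2031.
The last day of the corrective action period: August 12, 2031 + 89 days = November 9, 2031.
The date termination becomes effective: 71 calendar days after November 9, 2031 is January 19, 2032.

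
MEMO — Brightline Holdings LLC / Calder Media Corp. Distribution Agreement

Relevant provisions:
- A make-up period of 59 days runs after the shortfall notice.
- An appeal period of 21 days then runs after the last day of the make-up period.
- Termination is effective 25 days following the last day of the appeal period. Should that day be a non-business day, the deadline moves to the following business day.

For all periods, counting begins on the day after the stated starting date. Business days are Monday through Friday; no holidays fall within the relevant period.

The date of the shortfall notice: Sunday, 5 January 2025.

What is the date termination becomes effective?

The last day of the make-up period: 5 January 2025 + 59 days = 5 March 2025.
The last day of the appeal period: 5 March 2025 + 21 days = 26 March 2025.
The date termination becomes effective: 25 calendar days after 26 March 2025 is 20 April 2025. That falls on a Sunday, so it rolls to the next business day, Monday, 21 April 2025.

21 April 2025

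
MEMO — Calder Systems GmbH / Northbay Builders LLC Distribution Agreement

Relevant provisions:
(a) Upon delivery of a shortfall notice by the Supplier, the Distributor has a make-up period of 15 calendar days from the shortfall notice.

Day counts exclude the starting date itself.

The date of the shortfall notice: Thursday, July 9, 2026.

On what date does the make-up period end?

Adding 15 calendar days to July 9, 2026 gives July 24, 2026, which is the last day of the make-up period.

July 24, 2026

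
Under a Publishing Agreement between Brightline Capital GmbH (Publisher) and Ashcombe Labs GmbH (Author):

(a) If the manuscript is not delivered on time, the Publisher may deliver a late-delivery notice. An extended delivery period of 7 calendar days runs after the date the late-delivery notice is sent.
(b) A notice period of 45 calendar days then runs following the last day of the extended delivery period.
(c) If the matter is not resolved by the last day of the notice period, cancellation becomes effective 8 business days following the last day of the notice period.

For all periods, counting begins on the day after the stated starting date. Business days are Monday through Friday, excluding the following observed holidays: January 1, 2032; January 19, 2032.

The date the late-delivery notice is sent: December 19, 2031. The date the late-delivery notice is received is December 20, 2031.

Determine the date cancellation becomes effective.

The last day of the extended delivery period: December 19, 2031 + 7 days = December 26, 2031.
The last day of the notice period: 45 calendar days after December 26, 2031 is February 9, 2032.
The date cancellation becomes effective: counting 8 business days from Monday, February 9, 2032 (Feb 10, Feb 11, Feb 12, Feb 13, Feb 16, Feb 17, Feb 18, Feb 19, skipping weekends) reaches Thursday, February 19, 2032.

February 19, 2032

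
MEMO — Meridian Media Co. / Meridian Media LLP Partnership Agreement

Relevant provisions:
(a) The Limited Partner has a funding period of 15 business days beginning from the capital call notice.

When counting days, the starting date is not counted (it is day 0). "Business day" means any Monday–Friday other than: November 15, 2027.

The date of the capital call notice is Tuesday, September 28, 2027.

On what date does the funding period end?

October 19, 2027

The last day of the funding period: counting 15 business days from Tuesday, September 28, 2027 (Sep 29, Sep 30, Oct 1, Oct 4, …, Oct 15, Oct 18, Oct 19, skipping weekends) reaches Tuesday, October 19, 2027.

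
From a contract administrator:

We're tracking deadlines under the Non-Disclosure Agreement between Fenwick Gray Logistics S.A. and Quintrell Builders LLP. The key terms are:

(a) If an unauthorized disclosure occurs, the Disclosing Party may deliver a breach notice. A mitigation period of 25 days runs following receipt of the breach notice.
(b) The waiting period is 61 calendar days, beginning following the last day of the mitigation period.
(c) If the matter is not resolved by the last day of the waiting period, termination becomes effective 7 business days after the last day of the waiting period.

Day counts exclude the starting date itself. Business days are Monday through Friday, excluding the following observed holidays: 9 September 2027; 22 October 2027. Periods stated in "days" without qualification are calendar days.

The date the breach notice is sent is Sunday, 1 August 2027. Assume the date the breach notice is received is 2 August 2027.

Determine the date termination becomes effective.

5 November 2027

Adding 25 calendar days to 2 August 2027 gives 27 August 2027, which is the last day of the mitigation period.
Adding 61 calendar days to 27 August 2027 gives 27 October 2027, which is the last day of the waiting period.
The date termination becomes effective: 7 business days after Wednesday, 27 October 2027, skipping weekends — Oct 28, Oct 29, Nov 1, Nov 2, Nov 3, Nov 4, Nov 5 — lands on Friday, 5 November 2027.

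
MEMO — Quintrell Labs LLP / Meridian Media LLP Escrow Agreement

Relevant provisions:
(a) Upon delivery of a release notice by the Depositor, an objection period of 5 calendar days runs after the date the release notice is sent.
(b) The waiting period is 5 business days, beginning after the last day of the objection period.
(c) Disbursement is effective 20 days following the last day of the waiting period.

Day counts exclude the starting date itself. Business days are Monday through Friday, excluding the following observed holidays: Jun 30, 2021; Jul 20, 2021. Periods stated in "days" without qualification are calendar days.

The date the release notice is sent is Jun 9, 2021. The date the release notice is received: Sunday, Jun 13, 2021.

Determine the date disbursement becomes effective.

Jul 11, 2021

The last day of the objection period: Jun 9, 2021 + 5 days = Jun 14, 2021.
The last day of the waiting period: 5 business days after Monday, Jun 14, 2021, skipping weekends — Jun 15, Jun 16, Jun 17, Jun 18, Jun 21 — lands on Monday, Jun 21, 2021.
The date disbursement becomes effective: 20 calendar days after Jun 21, 2021 is Jul 11, 2021.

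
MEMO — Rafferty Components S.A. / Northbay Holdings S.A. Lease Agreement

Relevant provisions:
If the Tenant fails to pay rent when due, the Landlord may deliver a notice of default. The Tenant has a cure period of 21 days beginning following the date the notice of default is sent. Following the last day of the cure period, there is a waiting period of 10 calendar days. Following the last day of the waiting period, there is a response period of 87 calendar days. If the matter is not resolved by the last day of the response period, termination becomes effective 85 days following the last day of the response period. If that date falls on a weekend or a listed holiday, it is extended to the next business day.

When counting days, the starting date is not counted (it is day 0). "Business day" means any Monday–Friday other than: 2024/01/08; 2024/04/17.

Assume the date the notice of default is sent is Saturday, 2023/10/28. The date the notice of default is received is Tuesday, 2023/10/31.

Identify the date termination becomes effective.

Adding 21 calendar days to 2023/10/28 gives 2023/11/18, which is the last day of the cure period.
The last day of the waiting period: 10 calendar days after 2023/11/18 is 2023/11/28.
The last day of the response period: 2023/11/28 + 87 days = 2024/02/23.
Adding 85 calendar days to 2024/02/23 gives 2024/05/18, which is the date termination becomes effective. That falls on a Saturday, so it rolls to the next business day, Monday, 2024/05/20.

2024/05/20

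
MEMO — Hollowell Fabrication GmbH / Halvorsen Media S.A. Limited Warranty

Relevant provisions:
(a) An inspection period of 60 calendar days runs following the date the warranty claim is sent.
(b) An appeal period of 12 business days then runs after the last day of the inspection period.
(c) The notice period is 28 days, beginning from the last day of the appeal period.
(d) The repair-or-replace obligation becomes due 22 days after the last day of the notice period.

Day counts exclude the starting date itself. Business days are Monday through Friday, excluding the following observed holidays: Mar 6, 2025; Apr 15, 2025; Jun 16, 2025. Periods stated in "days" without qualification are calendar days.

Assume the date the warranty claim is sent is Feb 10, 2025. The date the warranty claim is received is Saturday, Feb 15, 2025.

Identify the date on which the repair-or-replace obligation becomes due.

Jun 19, 2025

Adding 60 calendar days to Feb 10, 2025 gives Apr 11, 2025, which is the last day of the inspection period.
The last day of the appeal period: counting 12 business days from Friday, Apr 11, 2025 (Apr 14, Apr 16, Apr 17, Apr 18, …, Apr 28, Apr 29, Apr 30, skipping weekends and the listed holiday on Apr 15) reaches Wednesday, Apr 30, 2025.
The last day of the notice period: 28 calendar days after Apr 30, 2025 is May 28, 2025.
Adding 22 calendar days to May 28, 2025 gives Jun 19, 2025, which is the date on which the repair-or-replace obligation becomes due.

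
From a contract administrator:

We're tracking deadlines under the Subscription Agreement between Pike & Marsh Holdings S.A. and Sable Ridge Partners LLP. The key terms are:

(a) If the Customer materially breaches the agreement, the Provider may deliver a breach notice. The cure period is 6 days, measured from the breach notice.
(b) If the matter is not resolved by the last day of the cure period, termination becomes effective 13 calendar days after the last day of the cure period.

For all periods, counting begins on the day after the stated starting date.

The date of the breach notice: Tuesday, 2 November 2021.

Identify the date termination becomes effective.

Adding 6 calendar days to 2 November 2021 gives 8 November 2021, which is the last day of the cure period.
The date termination becomes effective: 8 November 2021 + 13 days = 21 November 2021.

21 November 2021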